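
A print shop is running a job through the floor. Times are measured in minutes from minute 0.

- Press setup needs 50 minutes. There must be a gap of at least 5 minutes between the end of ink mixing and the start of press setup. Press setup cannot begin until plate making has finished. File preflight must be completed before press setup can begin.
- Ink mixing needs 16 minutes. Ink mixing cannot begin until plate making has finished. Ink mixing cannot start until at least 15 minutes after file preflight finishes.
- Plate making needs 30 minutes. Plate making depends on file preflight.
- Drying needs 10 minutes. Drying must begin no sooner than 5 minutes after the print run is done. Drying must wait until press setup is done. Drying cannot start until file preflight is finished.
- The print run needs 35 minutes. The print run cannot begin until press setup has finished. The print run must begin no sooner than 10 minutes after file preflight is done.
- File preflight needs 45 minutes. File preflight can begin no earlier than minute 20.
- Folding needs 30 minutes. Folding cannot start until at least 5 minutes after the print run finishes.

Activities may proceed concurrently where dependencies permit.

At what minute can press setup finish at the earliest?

File preflight waits on its own release at minute 20, so it starts at minute 20 and finishes at 20 + 45 = minute 65.
After file preflight (finishes minute 65), plate making can start at minute 65 and finishes at minute 95.
For ink mixing: plate making (finishes minute 95); file preflight (finishes minute 65, plus 15-minute gap → minute 80). Taking the maximum gives a start of minute 95, and it finishes at 95 + 16 = minute 111.
For press setup: ink mixing (finishes minute 111, plus 5-minute gap → minute 116); plate making (finishes minute 95); file preflight (finishes minute 65). Taking the maximum gives a start of minute 116, and it finishes at 116 + 50 = minute 166.

166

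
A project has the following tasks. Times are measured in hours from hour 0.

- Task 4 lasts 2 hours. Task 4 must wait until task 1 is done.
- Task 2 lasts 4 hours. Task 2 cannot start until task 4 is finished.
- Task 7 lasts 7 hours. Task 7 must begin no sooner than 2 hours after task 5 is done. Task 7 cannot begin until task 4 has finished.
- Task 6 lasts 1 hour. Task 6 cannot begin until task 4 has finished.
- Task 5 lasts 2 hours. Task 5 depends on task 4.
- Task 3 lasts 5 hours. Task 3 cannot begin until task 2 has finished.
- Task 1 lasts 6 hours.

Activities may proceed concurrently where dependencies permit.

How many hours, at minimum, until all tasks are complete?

19

Nothing blocks task 1, so it runs from hour 0 to hour 6.
After task 1 (finishes hour 6), task 4 can start at hour 6 and finishes at hour 8.
Task 6 cannot begin until task 4 (finishes hour 8). It runs from hour 8 to 8 + 1 = hour 9.
Task 5 waits on task 4 (finishes hour 8), so it starts at hour 8 and finishes at 8 + 2 = hour 10.
Task 7 has to wait for task 5 (finishes hour 10, plus 2-hour gap → hour 12); task 4 (finishes hour 8). The latest of these is hour 12, so task 7 runs hour 12 to 12 + 7 = hour 19.
After task 4 (finishes hour 8), task 2 can start at hour 8 and finishes at hour 12.
Task 3 waits on task 2 (finishes hour 12), so it starts at hour 12 and finishes at 12 + 5 = hour 17.
All tasks are finished once the last one completes. Finish times: Task 1 at 6, Task 2 at 12, Task 3 at 17, Task 4 at 8, Task 5 at 10, Task 6 at 9, Task 7 at 19. The latest is hour 19.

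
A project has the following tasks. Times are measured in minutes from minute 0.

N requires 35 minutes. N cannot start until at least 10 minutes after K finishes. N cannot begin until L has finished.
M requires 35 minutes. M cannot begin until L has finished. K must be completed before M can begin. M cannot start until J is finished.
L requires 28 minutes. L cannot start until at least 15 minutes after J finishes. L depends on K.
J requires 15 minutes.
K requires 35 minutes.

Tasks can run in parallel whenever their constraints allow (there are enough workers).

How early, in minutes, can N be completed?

K has no prerequisites, so it starts at minute 0 and finishes at minute 35.
J has no prerequisites, so it starts at minute 0 and finishes at minute 15.
L has to wait for J (finishes minute 15, plus 15-minute gap → minute 30); K (finishes minute 35). The latest of these is minute 35, so L runs minute 35 to 35 + 28 = minute 63.
N cannot start until K (finishes minute 35, plus 10-minute gap → minute 45); L (finishes minute 63). The controlling bound is minute 63, so N finishes at 63 + 35 = minute 98.

98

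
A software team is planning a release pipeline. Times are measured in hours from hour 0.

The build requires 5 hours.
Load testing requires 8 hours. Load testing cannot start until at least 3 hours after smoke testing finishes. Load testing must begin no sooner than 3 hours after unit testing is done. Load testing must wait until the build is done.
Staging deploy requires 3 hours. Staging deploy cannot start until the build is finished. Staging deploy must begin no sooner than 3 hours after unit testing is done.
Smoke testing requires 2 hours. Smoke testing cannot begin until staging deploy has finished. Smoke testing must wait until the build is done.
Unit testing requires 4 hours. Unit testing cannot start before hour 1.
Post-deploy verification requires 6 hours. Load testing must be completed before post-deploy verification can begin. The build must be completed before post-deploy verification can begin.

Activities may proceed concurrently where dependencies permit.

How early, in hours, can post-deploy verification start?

Unit testing cannot begin until its own release at hour 1. It runs from hour 1 to 1 + 4 = hour 5.
The build can start immediately at hour 0; it finishes at hour 5.
Staging deploy has to wait for the build (finishes hour 5); unit testing (finishes hour 5, plus 3-hour gap → hour 8). The latest of these is hour 8, so staging deploy runs hour 8 to 8 + 3 = hour 11.
Smoke testing has to wait for staging deploy (finishes hour 11); the build (finishes hour 5). The latest of these is hour 11, so smoke testing runs hour 11 to 11 + 2 = hour 13.
Load testing needs all of smoke testing (finishes hour 13, plus 3-hour gap → hour 16); unit testing (finishes hour 5, plus 3-hour gap → hour 8); the build (finishes hour 5). That puts its earliest start at hour 16; it finishes at 16 + 8 = hour 24.
Post-deploy verification waits on load testing (finishes hour 24); the build (finishes hour 5). The latest of these is hour 24, which is the earliest post-deploy verification can start.

24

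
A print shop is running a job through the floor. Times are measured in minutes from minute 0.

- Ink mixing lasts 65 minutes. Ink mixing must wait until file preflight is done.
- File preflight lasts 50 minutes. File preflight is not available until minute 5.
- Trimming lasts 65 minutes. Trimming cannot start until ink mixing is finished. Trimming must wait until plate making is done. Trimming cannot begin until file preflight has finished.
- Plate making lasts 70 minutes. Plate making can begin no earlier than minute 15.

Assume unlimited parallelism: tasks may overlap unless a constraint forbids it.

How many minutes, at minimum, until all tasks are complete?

185

Plate making waits on its own release at minute 15, so it starts at minute 15 and finishes at 15 + 70 = minute 85.
File preflight waits on its own release at minute 5, so it starts at minute 5 and finishes at 5 + 50 = minute 55.
After file preflight (finishes minute 55), ink mixing can start at minute 55 and finishes at minute 120.
Trimming cannot start until ink mixing (finishes minute 120); plate making (finishes minute 85); file preflight (finishes minute 55). The controlling bound is minute 120, so trimming finishes at 120 + 65 = minute 185.
All tasks are finished once the last one completes. Finish times: File preflight at 55, Plate making at 85, Ink mixing at 120, Trimming at 185. The latest is minute 185.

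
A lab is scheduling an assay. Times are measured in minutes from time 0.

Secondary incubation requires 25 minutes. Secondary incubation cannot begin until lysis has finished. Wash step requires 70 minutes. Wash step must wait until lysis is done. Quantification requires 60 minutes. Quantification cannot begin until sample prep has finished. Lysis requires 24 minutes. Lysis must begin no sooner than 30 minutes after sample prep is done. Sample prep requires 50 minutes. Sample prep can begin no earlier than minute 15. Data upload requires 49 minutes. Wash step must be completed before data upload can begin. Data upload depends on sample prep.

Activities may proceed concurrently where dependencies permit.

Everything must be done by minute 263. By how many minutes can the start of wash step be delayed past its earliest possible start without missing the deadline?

Sample prep cannot begin until its own release at minute 15. It runs from minute 15 to 15 + 50 = minute 65.
Lysis cannot begin until sample prep (finishes minute 65, plus 30-minute gap → minute 95). It runs from minute 95 to 95 + 24 = minute 119.
Wash step waits on lysis (finishes minute 119), so it starts at minute 119 and finishes at 119 + 70 = minute 189.

Working backward from the deadline:
Data upload must finish by minute 263; it takes 49 minutes, so it must start by 263 − 49 = minute 214.
Wash step must finish before data upload (must start by minute 214). With a 70-minute duration, wash step must start by 214 − 70 = minute 144.
So wash step can start as early as minute 119 and as late as minute 144, giving 144 − 119 = 25 minutes of slack.

25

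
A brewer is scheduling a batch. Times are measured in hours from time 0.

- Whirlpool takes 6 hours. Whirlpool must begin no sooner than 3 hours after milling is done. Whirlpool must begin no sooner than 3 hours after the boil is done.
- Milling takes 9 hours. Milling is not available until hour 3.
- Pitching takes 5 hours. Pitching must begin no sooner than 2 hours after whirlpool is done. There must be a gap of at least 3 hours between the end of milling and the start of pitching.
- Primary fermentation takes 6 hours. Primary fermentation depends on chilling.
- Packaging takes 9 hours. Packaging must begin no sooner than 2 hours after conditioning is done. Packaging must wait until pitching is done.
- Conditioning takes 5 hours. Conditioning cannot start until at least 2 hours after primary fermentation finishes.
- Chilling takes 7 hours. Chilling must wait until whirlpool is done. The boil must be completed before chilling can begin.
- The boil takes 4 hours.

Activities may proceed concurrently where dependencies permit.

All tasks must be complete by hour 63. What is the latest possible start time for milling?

Packaging has no dependents, so it just needs to finish by hour 63. Starting by 63 − 9 = hour 54 achieves that.
Conditioning must finish before packaging (must start by hour 54, minus 2-hour gap → hour 52). With a 5-hour duration, conditioning must start by 52 − 5 = hour 47.
Primary fermentation must finish before conditioning (must start by hour 47, minus 2-hour gap → hour 45). With a 6-hour duration, primary fermentation must start by 45 − 6 = hour 39.
Since primary fermentation (must start by hour 39) depends on it, chilling must finish by hour 39. Backing off its 7-hour duration gives a latest start of hour 32.
Pitching feeds into packaging (must start by hour 54); so pitching must finish by hour 54 and therefore start by hour 49.
Whirlpool feeds chilling (must start by hour 32); pitching (must start by hour 49, minus 2-hour gap → hour 47). Taking the minimum, whirlpool must finish by hour 32 and start by 32 − 6 = hour 26.
For milling: whirlpool (must start by hour 26, minus 3-hour gap → hour 23); pitching (must start by hour 49, minus 3-hour gap → hour 46). The most restrictive is hour 23; with a 9-hour duration, milling must start by hour 14.

14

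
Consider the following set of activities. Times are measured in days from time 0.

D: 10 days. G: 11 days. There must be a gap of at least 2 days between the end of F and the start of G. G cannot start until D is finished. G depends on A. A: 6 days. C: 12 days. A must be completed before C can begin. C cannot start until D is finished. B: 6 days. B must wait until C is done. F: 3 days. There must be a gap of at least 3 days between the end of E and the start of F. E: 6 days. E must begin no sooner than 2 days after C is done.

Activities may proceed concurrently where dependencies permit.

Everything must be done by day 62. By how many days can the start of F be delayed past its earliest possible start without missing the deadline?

D can start immediately at day 0; it finishes at day 10.
A can start immediately at day 0; it finishes at day 6.
C cannot start until A (finishes day 6); D (finishes day 10). The controlling bound is day 10, so C finishes at 10 + 12 = day 22.
E waits on C (finishes day 22, plus 2-day gap → day 24), so it starts at day 24 and finishes at 24 + 6 = day 30.
F cannot begin until E (finishes day 30, plus 3-day gap → day 33). It runs from day 33 to 33 + 3 = day 36.

Working backward from the deadline:
Nothing follows G; the deadline of day 62 is its only limit. It must start by 62 − 11 = day 51.
Since G (must start by day 51, minus 2-day gap → day 49) depends on it, F must finish by day 49. Backing off its 3-day duration gives a latest start of day 46.
So F can start as early as day 33 and as late as day 46, giving 46 − 33 = 13 days of slack.

13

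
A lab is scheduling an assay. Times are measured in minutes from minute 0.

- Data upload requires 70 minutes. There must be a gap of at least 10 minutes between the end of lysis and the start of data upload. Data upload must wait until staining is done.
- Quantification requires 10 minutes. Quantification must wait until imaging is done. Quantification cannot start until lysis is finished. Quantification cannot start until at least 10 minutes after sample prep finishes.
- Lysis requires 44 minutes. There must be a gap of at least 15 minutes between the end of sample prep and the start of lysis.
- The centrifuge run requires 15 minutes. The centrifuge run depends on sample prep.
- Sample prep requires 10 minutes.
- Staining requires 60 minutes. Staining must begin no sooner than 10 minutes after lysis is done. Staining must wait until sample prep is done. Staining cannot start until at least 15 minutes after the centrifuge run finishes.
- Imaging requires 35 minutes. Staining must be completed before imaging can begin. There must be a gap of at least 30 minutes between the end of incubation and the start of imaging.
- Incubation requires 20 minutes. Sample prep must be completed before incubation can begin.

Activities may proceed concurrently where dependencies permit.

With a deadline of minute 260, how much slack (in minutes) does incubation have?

155

Sample prep has no prerequisites, so it starts at minute 0 and finishes at minute 10.
Incubation waits on sample prep (finishes minute 10), so it starts at minute 10 and finishes at 10 + 20 = minute 30.

Working backward from the deadline:
To finish by minute 260, quantification (duration 10) must start no later than minute 250.
Imaging feeds into quantification (must start by minute 250); so imaging must finish by minute 250 and therefore start by minute 215.
Since imaging (must start by minute 215, minus 30-minute gap → minute 185) depends on it, incubation must finish by minute 185. Backing off its 20-minute duration gives a latest start of minute 165.
So incubation can start as early as minute 10 and as late as minute 165, giving 165 − 10 = 155 minutes of slack.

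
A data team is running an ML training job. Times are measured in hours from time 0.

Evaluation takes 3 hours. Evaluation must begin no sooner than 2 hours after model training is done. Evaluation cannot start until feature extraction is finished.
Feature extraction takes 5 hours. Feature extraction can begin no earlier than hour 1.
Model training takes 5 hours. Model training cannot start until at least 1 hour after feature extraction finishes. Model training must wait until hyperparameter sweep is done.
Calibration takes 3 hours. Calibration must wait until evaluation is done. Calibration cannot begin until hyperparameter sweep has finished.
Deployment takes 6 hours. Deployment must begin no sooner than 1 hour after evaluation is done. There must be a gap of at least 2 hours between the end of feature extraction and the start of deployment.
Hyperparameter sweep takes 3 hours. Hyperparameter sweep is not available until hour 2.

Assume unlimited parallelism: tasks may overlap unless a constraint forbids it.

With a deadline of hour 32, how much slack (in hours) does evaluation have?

8

Hyperparameter sweep cannot begin until its own release at hour 2. It runs from hour 2 to 2 + 3 = hour 5.
Feature extraction cannot begin until its own release at hour 1. It runs from hour 1 to 1 + 5 = hour 6.
For model training: feature extraction (finishes hour 6, plus 1-hour gap → hour 7); hyperparameter sweep (finishes hour 5). Taking the maximum gives a start of hour 7, and it finishes at 7 + 5 = hour 12.
For evaluation: model training (finishes hour 12, plus 2-hour gap → hour 14); feature extraction (finishes hour 6). Taking the maximum gives a start of hour 14, and it finishes at 14 + 3 = hour 17.

Working backward from the deadline:
Calibration has no dependents, so it just needs to finish by hour 32. Starting by 32 − 3 = hour 29 achieves that.
Deployment must finish by hour 32; it takes 6 hours, so it must start by 32 − 6 = hour 26.
For evaluation: calibration (must start by hour 29); deployment (must start by hour 26, minus 1-hour gap → hour 25). The most restrictive is hour 25; with a 3-hour duration, evaluation must start by hour 22.
So evaluation can start as early as hour 14 and as late as hour 22, giving 22 − 14 = 8 hours of slack.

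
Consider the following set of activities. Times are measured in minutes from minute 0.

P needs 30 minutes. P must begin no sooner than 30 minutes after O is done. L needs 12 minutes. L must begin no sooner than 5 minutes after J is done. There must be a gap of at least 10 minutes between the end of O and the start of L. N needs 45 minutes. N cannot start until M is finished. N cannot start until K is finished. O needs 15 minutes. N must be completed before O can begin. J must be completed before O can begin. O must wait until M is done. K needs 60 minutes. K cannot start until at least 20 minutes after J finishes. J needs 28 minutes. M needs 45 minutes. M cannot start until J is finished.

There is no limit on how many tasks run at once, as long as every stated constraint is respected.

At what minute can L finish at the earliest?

Nothing blocks J, so it runs from minute 0 to minute 28.
M cannot begin until J (finishes minute 28). It runs from minute 28 to 28 + 45 = minute 73.
K waits on J (finishes minute 28, plus 20-minute gap → minute 48), so it starts at minute 48 and finishes at 48 + 60 = minute 108.
N cannot start until M (finishes minute 73); K (finishes minute 108). The controlling bound is minute 108, so N finishes at 108 + 45 = minute 153.
For O: N (finishes minute 153); J (finishes minute 28); M (finishes minute 73). Taking the maximum gives a start of minute 153, and it finishes at 153 + 15 = minute 168.
L cannot start until J (finishes minute 28, plus 5-minute gap → minute 33); O (finishes minute 168, plus 10-minute gap → minute 178). The controlling bound is minute 178, so L finishes at 178 + 12 = minute 190.

190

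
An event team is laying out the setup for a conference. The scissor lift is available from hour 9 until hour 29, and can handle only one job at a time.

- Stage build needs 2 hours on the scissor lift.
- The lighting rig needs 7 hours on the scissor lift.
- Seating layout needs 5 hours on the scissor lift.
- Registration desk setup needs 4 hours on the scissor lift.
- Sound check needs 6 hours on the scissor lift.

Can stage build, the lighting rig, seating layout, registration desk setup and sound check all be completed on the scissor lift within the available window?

No

The scissor lift window is 29 − 9 = 20 hours.
Running back to back, the jobs need 2 + 7 + 5 + 4 + 6 = 24 hours on the scissor lift.
Since 24 > 20, they cannot all fit.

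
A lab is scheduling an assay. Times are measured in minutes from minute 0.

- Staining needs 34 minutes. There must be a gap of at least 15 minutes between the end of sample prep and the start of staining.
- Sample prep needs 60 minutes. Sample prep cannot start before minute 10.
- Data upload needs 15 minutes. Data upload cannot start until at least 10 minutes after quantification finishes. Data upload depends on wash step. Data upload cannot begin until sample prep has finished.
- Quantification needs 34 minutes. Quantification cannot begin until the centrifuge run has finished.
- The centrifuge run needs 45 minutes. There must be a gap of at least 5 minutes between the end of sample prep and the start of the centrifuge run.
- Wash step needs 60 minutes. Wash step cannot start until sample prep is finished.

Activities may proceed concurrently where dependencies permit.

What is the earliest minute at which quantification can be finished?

Sample prep waits on its own release at minute 10, so it starts at minute 10 and finishes at 10 + 60 = minute 70.
The centrifuge run waits on sample prep (finishes minute 70, plus 5-minute gap → minute 75), so it starts at minute 75 and finishes at 75 + 45 = minute 120.
After the centrifuge run (finishes minute 120), quantification can start at minute 120 and finishes at minute 154.

154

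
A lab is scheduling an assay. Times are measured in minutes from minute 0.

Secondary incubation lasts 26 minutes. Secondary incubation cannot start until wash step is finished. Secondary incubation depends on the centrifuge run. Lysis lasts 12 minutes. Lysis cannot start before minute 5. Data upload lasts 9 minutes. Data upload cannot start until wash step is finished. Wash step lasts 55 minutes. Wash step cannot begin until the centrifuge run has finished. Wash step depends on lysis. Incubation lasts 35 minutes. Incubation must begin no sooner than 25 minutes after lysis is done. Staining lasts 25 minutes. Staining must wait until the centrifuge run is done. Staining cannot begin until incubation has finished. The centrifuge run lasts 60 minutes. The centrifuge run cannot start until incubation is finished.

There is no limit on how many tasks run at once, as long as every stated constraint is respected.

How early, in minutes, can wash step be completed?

Lysis waits on its own release at minute 5, so it starts at minute 5 and finishes at 5 + 12 = minute 17.
After lysis (finishes minute 17, plus 25-minute gap → minute 42), incubation can start at minute 42 and finishes at minute 77.
The centrifuge run cannot begin until incubation (finishes minute 77). It runs from minute 77 to 77 + 60 = minute 137.
Wash step cannot start until the centrifuge run (finishes minute 137); lysis (finishes minute 17). The controlling bound is minute 137, so wash step finishes at 137 + 55 = minute 192.

192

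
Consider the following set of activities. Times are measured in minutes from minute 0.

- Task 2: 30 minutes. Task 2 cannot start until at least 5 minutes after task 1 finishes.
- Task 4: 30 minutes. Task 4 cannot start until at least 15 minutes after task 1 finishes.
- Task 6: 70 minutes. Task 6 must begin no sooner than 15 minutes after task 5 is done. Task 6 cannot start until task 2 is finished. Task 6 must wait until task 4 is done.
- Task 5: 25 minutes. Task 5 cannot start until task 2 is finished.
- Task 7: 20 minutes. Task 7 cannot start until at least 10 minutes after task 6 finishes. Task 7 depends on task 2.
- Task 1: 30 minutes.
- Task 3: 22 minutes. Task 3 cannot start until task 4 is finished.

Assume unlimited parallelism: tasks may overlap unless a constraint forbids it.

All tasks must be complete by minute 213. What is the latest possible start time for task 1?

Task 7 has no dependents, so it just needs to finish by minute 213. Starting by 213 − 20 = minute 193 achieves that.
Task 6 feeds into task 7 (must start by minute 193, minus 10-minute gap → minute 183); so task 6 must finish by minute 183 and therefore start by minute 113.
Task 5 feeds into task 6 (must start by minute 113, minus 15-minute gap → minute 98); so task 5 must finish by minute 98 and therefore start by minute 73.
Task 2 must finish in time for task 5 (must start by minute 73); task 6 (must start by minute 113); task 7 (must start by minute 193). The tightest is minute 73, so task 2 must start by 73 − 30 = minute 43.
Task 3 must finish by minute 213; it takes 22 minutes, so it must start by 213 − 22 = minute 191.
Task 4 must finish in time for task 3 (must start by minute 191); task 6 (must start by minute 113). The tightest is minute 113, so task 4 must start by 113 − 30 = minute 83.
Task 1 feeds task 2 (must start by minute 43, minus 5-minute gap → minute 38); task 4 (must start by minute 83, minus 15-minute gap → minute 68). Taking the minimum, task 1 must finish by minute 38 and start by 38 − 30 = minute 8.

8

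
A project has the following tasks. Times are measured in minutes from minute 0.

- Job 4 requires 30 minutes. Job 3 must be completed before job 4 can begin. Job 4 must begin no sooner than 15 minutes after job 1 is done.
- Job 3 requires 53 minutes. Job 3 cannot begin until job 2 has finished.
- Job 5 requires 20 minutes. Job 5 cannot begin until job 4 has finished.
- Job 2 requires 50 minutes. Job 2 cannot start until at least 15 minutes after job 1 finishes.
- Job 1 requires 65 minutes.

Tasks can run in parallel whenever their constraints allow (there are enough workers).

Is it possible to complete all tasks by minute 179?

Job 1 can start immediately at minute 0; it finishes at minute 65.
Job 2 cannot begin until job 1 (finishes minute 65, plus 15-minute gap → minute 80). It runs from minute 80 to 80 + 50 = minute 130.
Job 3 cannot begin until job 2 (finishes minute 130). It runs from minute 130 to 130 + 53 = minute 183.
Job 4 has to wait for job 3 (finishes minute 183); job 1 (finishes minute 65, plus 15-minute gap → minute 80). The latest of these is minute 183, so job 4 runs minute 183 to 183 + 30 = minute 213.
Job 5 waits on job 4 (finishes minute 213), so it starts at minute 213 and finishes at 213 + 20 = minute 233.
The earliest everything can be done is minute 233, which is after the deadline of 179, so it is not possible.

No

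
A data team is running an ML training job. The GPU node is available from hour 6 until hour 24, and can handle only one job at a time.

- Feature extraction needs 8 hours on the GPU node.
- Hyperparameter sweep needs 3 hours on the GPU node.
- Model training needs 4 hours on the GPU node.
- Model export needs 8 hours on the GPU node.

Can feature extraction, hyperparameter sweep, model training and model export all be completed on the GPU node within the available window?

No

The GPU node window is 24 − 6 = 18 hours.
Running back to back, the jobs need 8 + 3 + 4 + 8 = 23 hours on the GPU node.
Since 23 > 18, they cannot all fit.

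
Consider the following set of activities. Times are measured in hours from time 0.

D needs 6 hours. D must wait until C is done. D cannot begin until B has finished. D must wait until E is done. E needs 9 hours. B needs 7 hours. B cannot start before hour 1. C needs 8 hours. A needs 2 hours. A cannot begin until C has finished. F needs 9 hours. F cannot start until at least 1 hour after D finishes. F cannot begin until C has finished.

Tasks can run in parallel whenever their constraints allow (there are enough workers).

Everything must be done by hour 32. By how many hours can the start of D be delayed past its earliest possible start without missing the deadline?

E has no prerequisites, so it starts at hour 0 and finishes at hour 9.
Nothing blocks C, so it runs from hour 0 to hour 8.
B waits on its own release at hour 1, so it starts at hour 1 and finishes at 1 + 7 = hour 8.
For D: C (finishes hour 8); B (finishes hour 8); E (finishes hour 9). Taking the maximum gives a start of hour 9, and it finishes at 9 + 6 = hour 15.

Working backward from the deadline:
F has no dependents, so it just needs to finish by hour 32. Starting by 32 − 9 = hour 23 achieves that.
D has to be done before F (must start by hour 23, minus 1-hour gap → hour 22). That means finishing by hour 22, i.e. starting by 22 − 6 = hour 16.
So D can start as early as hour 9 and as late as hour 16, giving 16 − 9 = 7 hours of slack.

7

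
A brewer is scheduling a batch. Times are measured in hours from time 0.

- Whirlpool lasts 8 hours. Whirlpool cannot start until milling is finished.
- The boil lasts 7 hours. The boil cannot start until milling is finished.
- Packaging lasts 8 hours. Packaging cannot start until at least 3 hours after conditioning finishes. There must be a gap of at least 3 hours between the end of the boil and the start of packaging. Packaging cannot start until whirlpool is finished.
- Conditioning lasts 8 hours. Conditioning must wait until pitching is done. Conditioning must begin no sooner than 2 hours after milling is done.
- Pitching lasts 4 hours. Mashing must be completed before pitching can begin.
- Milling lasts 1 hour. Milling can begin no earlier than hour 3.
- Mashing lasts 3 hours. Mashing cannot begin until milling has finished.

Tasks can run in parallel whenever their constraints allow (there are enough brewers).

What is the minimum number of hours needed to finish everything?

30

Milling cannot begin until its own release at hour 3. It runs from hour 3 to 3 + 1 = hour 4.
Whirlpool cannot begin until milling (finishes hour 4). It runs from hour 4 to 4 + 8 = hour 12.
The boil cannot begin until milling (finishes hour 4). It runs from hour 4 to 4 + 7 = hour 11.
After milling (finishes hour 4), mashing can start at hour 4 and finishes at hour 7.
Pitching waits on mashing (finishes hour 7), so it starts at hour 7 and finishes at 7 + 4 = hour 11.
Conditioning cannot start until pitching (finishes hour 11); milling (finishes hour 4, plus 2-hour gap → hour 6). The controlling bound is hour 11, so conditioning finishes at 11 + 8 = hour 19.
Packaging needs all of conditioning (finishes hour 19, plus 3-hour gap → hour 22); the boil (finishes hour 11, plus 3-hour gap → hour 14); whirlpool (finishes hour 12). That puts its earliest start at hour 22; it finishes at 22 + 8 = hour 30.
All tasks are finished once the last one completes. Finish times: Milling at 4, Mashing at 7, The boil at 11, Whirlpool at 12, Pitching at 11, Conditioning at 19, Packaging at 30. The latest is hour 30.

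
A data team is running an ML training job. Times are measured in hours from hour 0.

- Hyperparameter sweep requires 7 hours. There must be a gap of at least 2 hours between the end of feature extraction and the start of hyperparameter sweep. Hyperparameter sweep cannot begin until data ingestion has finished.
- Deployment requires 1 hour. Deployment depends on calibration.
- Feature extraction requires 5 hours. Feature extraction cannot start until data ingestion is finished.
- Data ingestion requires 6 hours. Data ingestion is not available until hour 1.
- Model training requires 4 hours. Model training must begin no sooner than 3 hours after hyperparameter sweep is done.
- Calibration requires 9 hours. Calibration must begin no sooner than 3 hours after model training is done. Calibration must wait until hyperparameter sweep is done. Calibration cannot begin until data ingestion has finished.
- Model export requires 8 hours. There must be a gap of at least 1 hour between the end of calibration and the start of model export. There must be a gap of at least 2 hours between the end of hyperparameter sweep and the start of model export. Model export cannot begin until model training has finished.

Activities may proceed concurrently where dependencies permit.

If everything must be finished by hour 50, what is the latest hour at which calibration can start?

32

To finish by hour 50, model export (duration 8) must start no later than hour 42.
Nothing follows deployment; the deadline of hour 50 is its only limit. It must start by 50 − 1 = hour 49.
Calibration feeds model export (must start by hour 42, minus 1-hour gap → hour 41); deployment (must start by hour 49). Taking the minimum, calibration must finish by hour 41 and start by 41 − 9 = hour 32.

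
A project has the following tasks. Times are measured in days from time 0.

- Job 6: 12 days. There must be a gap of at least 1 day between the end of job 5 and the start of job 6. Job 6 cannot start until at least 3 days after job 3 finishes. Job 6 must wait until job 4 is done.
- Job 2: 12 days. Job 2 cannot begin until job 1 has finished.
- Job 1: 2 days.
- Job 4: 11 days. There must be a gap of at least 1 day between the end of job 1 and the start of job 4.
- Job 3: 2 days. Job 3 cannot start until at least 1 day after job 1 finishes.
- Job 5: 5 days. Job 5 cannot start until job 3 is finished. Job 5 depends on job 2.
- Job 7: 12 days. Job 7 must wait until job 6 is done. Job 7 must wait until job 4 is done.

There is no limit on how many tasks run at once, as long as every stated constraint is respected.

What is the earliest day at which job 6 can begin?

20

Nothing blocks job 1, so it runs from day 0 to day 2.
Job 4 cannot begin until job 1 (finishes day 2, plus 1-day gap → day 3). It runs from day 3 to 3 + 11 = day 14.
Job 3 waits on job 1 (finishes day 2, plus 1-day gap → day 3), so it starts at day 3 and finishes at 3 + 2 = day 5.
Job 2 waits on job 1 (finishes day 2), so it starts at day 2 and finishes at 2 + 12 = day 14.
For job 5: job 3 (finishes day 5); job 2 (finishes day 14). Taking the maximum gives a start of day 14, and it finishes at 14 + 5 = day 19.
Job 6 waits on job 5 (finishes day 19, plus 1-day gap → day 20); job 3 (finishes day 5, plus 3-day gap → day 8); job 4 (finishes day 14). The latest of these is day 20, which is the earliest job 6 can start.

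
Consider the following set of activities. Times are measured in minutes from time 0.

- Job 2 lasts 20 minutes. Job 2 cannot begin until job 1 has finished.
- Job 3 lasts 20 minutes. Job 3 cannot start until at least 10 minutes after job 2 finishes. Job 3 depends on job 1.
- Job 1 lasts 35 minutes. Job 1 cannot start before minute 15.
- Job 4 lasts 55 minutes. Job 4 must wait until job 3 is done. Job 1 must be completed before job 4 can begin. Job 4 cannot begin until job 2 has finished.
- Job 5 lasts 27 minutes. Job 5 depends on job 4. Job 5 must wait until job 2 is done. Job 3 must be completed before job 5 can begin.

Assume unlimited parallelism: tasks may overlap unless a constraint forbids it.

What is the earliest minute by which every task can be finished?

182

After its own release at minute 15, job 1 can start at minute 15 and finishes at minute 50.
Job 2 waits on job 1 (finishes minute 50), so it starts at minute 50 and finishes at 50 + 20 = minute 70.
Job 3 cannot start until job 2 (finishes minute 70, plus 10-minute gap → minute 80); job 1 (finishes minute 50). The controlling bound is minute 80, so job 3 finishes at 80 + 20 = minute 100.
Job 4 needs all of job 3 (finishes minute 100); job 1 (finishes minute 50); job 2 (finishes minute 70). That puts its earliest start at minute 100; it finishes at 100 + 55 = minute 155.
Job 5 has to wait for job 4 (finishes minute 155); job 2 (finishes minute 70); job 3 (finishes minute 100). The latest of these is minute 155, so job 5 runs minute 155 to 155 + 27 = minute 182.
All tasks are finished once the last one completes. Finish times: Job 1 at 50, Job 2 at 70, Job 3 at 100, Job 4 at 155, Job 5 at 182. The latest is minute 182.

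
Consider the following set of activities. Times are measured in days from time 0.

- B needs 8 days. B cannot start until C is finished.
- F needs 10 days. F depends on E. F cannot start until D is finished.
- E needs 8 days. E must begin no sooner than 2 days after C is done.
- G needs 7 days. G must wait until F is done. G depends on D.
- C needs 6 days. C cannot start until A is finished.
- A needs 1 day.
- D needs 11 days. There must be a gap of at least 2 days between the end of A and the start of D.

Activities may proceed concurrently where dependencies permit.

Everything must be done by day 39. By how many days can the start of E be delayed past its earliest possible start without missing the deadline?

A can start immediately at day 0; it finishes at day 1.
C waits on A (finishes day 1), so it starts at day 1 and finishes at 1 + 6 = day 7.
After C (finishes day 7, plus 2-day gap → day 9), E can start at day 9 and finishes at day 17.

Working backward from the deadline:
Nothing follows G; the deadline of day 39 is its only limit. It must start by 39 − 7 = day 32.
Since G (must start by day 32) depends on it, F must finish by day 32. Backing off its 10-day duration gives a latest start of day 22.
Since F (must start by day 22) depends on it, E must finish by day 22. Backing off its 8-day duration gives a latest start of day 14.
So E can start as early as day 9 and as late as day 14, giving 14 − 9 = 5 days of slack.

5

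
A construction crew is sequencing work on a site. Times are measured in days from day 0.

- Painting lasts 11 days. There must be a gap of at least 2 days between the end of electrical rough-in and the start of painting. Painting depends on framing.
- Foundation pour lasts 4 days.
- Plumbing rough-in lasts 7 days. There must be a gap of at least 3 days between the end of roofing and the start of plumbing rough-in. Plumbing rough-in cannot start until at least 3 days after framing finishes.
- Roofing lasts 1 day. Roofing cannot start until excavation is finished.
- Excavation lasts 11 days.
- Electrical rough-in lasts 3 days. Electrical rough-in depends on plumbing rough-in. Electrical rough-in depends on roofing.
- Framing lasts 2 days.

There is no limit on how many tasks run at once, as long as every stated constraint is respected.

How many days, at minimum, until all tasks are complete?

Framing has no prerequisites, so it starts at day 0 and finishes at day 2.
Nothing blocks foundation pour, so it runs from day 0 to day 4.
Excavation has no prerequisites, so it starts at day 0 and finishes at day 11.
After excavation (finishes day 11), roofing can start at day 11 and finishes at day 12.
Plumbing rough-in cannot start until roofing (finishes day 12, plus 3-day gap → day 15); framing (finishes day 2, plus 3-day gap → day 5). The controlling bound is day 15, so plumbing rough-in finishes at 15 + 7 = day 22.
Electrical rough-in cannot start until plumbing rough-in (finishes day 22); roofing (finishes day 12). The controlling bound is day 22, so electrical rough-in finishes at 22 + 3 = day 25.
For painting: electrical rough-in (finishes day 25, plus 2-day gap → day 27); framing (finishes day 2). Taking the maximum gives a start of day 27, and it finishes at 27 + 11 = day 38.
All tasks are finished once the last one completes. Finish times: Excavation at 11, Foundation pour at 4, Framing at 2, Roofing at 12, Plumbing rough-in at 22, Electrical rough-in at 25, Painting at 38. The latest is day 38.

38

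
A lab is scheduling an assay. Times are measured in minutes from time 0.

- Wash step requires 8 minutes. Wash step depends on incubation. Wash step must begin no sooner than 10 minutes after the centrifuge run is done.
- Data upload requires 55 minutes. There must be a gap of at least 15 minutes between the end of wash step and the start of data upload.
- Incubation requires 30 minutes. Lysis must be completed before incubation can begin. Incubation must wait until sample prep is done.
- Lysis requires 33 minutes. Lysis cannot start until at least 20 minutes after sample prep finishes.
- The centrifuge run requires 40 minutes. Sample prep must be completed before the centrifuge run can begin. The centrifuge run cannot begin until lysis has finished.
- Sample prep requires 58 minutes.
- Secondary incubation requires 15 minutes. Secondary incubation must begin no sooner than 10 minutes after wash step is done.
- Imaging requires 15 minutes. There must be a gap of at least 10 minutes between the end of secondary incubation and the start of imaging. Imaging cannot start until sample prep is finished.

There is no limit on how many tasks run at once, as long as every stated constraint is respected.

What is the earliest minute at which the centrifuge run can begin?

Sample prep can start immediately at minute 0; it finishes at minute 58.
After sample prep (finishes minute 58, plus 20-minute gap → minute 78), lysis can start at minute 78 and finishes at minute 111.
The centrifuge run waits on sample prep (finishes minute 58); lysis (finishes minute 111). The latest of these is minute 111, which is the earliest the centrifuge run can start.

111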